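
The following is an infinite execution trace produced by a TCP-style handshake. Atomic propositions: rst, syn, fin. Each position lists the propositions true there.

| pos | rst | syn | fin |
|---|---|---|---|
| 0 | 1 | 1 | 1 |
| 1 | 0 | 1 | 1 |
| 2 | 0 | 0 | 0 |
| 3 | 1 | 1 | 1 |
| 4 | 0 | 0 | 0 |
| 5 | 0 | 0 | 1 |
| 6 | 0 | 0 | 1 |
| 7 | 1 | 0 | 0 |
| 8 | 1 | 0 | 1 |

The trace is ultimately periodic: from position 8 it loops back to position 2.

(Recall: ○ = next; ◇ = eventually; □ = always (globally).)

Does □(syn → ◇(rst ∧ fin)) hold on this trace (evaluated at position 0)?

Holds

syn → ◇(rst ∧ fin) holds at every position 0..8, and those are all positions ever visited, so □(syn → ◇(rst ∧ fin)) holds.
Positions where syn holds: 0, 1, 3.
Check ◇(rst ∧ fin) at each: 0→ok, 1→ok, 3→ok.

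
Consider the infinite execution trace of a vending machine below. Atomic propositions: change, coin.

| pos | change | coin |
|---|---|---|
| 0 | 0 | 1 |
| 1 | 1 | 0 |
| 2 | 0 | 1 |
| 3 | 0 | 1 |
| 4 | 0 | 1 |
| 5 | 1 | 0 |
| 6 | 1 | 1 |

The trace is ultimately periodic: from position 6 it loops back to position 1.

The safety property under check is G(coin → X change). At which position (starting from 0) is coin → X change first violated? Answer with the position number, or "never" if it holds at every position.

2

Check coin → X change at each position in order: 0 ✓, 1 ✓.
At position 2 the labels are {coin} and the next position 3 has {coin}, so coin → X change is false there. This is the first violation.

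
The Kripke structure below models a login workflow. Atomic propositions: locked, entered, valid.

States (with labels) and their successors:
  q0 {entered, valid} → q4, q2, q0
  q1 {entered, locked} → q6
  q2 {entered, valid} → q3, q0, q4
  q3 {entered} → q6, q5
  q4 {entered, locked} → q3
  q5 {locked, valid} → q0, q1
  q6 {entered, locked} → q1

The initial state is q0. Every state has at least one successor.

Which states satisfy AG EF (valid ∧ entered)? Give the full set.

States satisfying EF (valid ∧ entered): {q0, q2, q3, q4, q5}.
States satisfying AG EF (valid ∧ entered): ∅.

none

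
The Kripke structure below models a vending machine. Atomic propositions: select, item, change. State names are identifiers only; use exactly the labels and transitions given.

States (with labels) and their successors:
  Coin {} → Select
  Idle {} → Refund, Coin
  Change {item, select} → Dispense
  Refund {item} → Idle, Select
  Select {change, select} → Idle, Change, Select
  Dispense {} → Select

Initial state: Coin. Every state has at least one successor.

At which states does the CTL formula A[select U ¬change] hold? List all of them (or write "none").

{Coin, Idle, Change, Refund, Dispense}

States satisfying select: {Change, Select}.
States satisfying ¬change: {Coin, Idle, Change, Refund, Dispense}.
States satisfying A[select U ¬change]: {Coin, Idle, Change, Refund, Dispense}.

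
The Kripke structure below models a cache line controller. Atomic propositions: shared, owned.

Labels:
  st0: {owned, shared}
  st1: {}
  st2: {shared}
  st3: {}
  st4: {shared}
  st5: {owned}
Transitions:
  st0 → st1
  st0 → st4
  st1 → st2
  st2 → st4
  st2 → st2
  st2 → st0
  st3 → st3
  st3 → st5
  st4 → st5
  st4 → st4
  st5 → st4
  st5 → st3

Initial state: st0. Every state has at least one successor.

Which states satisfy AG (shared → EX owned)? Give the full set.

States satisfying shared → EX owned: {st1, st2, st3, st4, st5}.
States satisfying AG (shared → EX owned): {st3, st4, st5}.

{st3, st4, st5}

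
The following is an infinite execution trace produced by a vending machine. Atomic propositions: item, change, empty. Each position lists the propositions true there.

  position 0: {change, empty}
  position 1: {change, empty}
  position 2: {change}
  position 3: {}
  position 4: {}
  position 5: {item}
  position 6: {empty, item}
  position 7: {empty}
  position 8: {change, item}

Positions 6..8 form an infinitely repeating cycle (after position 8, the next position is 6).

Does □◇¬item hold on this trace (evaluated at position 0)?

◇¬item holds at every position 0..8, and those are all positions ever visited, so □◇¬item holds.

Yes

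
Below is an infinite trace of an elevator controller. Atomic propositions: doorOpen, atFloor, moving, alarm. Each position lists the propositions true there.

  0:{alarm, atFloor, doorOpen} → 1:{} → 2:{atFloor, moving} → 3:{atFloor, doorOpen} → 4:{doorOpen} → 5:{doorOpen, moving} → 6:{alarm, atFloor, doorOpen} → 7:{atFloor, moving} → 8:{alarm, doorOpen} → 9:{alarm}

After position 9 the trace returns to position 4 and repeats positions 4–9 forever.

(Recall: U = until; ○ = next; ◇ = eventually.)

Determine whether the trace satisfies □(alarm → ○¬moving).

Does not hold

alarm → ○¬moving must hold at every position from 0 onward. It fails at position 6, so □(alarm → ○¬moving) is false.
Positions where alarm holds: 0, 6, 8, 9.
Check ○¬moving at each: 0→ok, 6→fails, 8→ok, 9→ok.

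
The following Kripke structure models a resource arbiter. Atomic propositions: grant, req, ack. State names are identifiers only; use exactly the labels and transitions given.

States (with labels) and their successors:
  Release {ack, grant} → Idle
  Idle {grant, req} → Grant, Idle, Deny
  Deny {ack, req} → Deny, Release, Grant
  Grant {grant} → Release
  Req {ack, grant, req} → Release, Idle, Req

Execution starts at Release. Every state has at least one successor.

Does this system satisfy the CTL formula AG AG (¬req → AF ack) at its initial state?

States satisfying AG (¬req → AF ack): {Release, Idle, Deny, Grant, Req}.
States satisfying AG AG (¬req → AF ack): {Release, Idle, Deny, Grant, Req}.
Every state reachable from Release satisfies AG (¬req → AF ack).
Release ∈ Sat(AG AG (¬req → AF ack)).

Holds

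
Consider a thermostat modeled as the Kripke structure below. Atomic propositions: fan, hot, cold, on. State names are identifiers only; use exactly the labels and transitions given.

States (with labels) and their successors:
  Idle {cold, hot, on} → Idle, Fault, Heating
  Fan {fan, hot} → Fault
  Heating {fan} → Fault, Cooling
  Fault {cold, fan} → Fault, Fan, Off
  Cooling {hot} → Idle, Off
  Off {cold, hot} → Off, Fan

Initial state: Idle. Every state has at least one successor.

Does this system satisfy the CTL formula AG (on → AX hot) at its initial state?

Violated

States satisfying on → AX hot: {Fan, Heating, Fault, Cooling, Off}.
States satisfying AG (on → AX hot): {Fan, Fault, Off}.
Idle is reachable from Idle and violates on → AX hot, so AG fails at Idle.
Idle ∉ Sat(AG (on → AX hot)).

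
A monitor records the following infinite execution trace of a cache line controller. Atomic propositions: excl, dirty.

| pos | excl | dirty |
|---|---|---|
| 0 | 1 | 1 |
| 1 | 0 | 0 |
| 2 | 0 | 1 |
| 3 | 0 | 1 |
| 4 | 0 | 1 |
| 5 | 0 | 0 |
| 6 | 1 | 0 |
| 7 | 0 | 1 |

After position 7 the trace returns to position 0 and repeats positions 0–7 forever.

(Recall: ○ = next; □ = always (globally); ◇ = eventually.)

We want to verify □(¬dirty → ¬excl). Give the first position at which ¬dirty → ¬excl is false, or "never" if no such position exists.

6

Check ¬dirty → ¬excl at each position in order: 0 ✓, 1 ✓, 2 ✓, 3 ✓, 4 ✓, 5 ✓.
At position 6 the labels are {excl}, so ¬dirty → ¬excl is false there. This is the first violation.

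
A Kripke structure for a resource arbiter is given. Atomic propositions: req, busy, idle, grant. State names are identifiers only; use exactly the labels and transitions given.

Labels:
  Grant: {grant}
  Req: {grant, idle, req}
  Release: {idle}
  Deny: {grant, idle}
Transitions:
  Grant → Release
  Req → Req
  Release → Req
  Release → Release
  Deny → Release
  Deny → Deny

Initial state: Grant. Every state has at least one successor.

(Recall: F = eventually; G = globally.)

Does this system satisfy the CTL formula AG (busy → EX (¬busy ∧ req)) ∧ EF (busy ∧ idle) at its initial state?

States satisfying busy → EX (¬busy ∧ req): {Grant, Req, Release, Deny}.
States satisfying AG (busy → EX (¬busy ∧ req)): {Grant, Req, Release, Deny}.
States satisfying busy ∧ idle: ∅.
States satisfying EF (busy ∧ idle): ∅.
States satisfying AG (busy → EX (¬busy ∧ req)) ∧ EF (busy ∧ idle): ∅.
Grant ∉ Sat(AG (busy → EX (¬busy ∧ req)) ∧ EF (busy ∧ idle)).

Does not hold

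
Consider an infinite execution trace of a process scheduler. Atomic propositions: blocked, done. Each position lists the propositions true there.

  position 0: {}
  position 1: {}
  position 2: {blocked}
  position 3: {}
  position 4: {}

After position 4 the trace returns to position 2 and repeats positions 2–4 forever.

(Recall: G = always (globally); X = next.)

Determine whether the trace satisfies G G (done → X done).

G (done → X done) holds at every position 0..4, and those are all positions ever visited, so G G (done → X done) holds.

Yes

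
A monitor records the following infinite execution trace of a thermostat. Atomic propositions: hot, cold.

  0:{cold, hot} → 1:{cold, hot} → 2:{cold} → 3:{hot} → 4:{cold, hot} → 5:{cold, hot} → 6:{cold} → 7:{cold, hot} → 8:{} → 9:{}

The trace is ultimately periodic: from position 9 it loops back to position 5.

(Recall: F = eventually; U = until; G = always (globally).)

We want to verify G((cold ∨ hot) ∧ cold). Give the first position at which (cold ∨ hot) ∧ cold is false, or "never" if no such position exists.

3

Check (cold ∨ hot) ∧ cold at each position in order: 0 ✓, 1 ✓, 2 ✓.
At position 3 the labels are {hot}, so (cold ∨ hot) ∧ cold is false there. This is the first violation.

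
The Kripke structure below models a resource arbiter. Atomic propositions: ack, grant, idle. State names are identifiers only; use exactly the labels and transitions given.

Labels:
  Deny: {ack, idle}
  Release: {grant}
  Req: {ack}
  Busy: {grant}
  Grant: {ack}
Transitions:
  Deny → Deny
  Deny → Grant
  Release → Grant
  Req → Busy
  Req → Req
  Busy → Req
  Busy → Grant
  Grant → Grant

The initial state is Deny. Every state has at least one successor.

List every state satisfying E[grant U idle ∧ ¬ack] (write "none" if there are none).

none

States satisfying grant: {Release, Busy}.
States satisfying idle ∧ ¬ack: ∅.
States satisfying E[grant U idle ∧ ¬ack]: ∅.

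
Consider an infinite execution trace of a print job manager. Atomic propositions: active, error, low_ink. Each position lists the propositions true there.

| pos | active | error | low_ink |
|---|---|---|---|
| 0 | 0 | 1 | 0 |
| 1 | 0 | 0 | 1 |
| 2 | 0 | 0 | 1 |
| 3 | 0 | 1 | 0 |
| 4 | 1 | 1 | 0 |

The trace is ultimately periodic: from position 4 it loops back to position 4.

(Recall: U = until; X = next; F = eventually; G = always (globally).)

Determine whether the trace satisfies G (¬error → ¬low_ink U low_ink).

¬error → ¬low_ink U low_ink holds at every position 0..4, and those are all positions ever visited, so G (¬error → ¬low_ink U low_ink) holds.
Positions where ¬error holds: 1, 2.
Check ¬low_ink U low_ink at each: 1→ok, 2→ok.

Yes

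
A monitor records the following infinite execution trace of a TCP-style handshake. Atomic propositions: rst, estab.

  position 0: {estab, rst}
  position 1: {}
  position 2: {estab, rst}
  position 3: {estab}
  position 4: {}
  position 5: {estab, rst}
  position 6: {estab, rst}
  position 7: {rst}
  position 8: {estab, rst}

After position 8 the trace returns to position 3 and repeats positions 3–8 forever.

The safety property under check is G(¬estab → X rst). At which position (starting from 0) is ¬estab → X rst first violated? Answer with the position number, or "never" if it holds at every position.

¬estab → X rst holds at every position 0..8, and those are all the positions the trace ever visits, so the invariant G(¬estab → X rst) is never violated.

never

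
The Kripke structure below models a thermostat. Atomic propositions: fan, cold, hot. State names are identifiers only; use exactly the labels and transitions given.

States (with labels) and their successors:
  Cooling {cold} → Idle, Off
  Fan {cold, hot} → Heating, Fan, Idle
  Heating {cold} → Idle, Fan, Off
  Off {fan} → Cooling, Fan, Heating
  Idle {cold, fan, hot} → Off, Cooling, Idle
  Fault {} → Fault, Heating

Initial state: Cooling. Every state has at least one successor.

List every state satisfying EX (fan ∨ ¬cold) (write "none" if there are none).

States satisfying fan ∨ ¬cold: {Off, Idle, Fault}.
States satisfying EX (fan ∨ ¬cold): {Cooling, Fan, Heating, Idle, Fault}.

{Cooling, Fan, Heating, Idle, Fault}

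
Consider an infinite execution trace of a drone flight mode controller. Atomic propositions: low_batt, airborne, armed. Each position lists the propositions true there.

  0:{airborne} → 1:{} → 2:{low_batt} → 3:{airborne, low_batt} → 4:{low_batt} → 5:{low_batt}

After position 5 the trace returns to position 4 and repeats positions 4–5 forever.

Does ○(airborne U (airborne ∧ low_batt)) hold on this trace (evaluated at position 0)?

No

The position after 0 is 1; airborne U (airborne ∧ low_batt) is false there.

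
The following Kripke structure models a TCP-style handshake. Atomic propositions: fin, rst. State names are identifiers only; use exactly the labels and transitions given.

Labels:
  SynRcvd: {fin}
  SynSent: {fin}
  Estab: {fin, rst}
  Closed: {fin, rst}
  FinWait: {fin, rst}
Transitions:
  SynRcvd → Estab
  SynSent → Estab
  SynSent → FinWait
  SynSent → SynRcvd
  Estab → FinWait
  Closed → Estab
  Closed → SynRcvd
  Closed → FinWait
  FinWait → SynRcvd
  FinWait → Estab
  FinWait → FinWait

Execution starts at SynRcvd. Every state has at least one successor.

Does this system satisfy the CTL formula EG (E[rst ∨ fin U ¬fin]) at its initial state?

No

States satisfying E[rst ∨ fin U ¬fin]: ∅.
States satisfying EG (E[rst ∨ fin U ¬fin]): ∅.
No suitable path/successor from SynRcvd witnesses the formula.
SynRcvd ∉ Sat(EG (E[rst ∨ fin U ¬fin])).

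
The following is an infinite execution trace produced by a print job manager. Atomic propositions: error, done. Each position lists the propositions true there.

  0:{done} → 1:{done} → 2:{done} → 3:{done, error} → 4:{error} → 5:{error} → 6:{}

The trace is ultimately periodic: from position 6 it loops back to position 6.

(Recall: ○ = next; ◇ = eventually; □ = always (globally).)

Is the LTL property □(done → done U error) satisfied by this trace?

done → done U error holds at every position 0..6, and those are all positions ever visited, so □(done → done U error) holds.
Positions where done holds: 0, 1, 2, 3.
Check done U error at each: 0→ok, 1→ok, 2→ok, 3→ok.

Yes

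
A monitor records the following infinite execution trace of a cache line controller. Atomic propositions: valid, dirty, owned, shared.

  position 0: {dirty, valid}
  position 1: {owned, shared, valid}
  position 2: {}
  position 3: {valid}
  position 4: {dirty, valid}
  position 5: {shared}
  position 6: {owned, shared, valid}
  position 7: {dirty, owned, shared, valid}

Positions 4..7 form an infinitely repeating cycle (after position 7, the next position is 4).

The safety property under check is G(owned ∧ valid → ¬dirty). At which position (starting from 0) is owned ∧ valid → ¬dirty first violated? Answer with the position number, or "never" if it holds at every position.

Check owned ∧ valid → ¬dirty at each position in order: 0 ✓, 1 ✓, 2 ✓, 3 ✓, 4 ✓, 5 ✓, 6 ✓.
At position 7 the labels are {dirty, owned, shared, valid}, so owned ∧ valid → ¬dirty is false there. This is the first violation.

7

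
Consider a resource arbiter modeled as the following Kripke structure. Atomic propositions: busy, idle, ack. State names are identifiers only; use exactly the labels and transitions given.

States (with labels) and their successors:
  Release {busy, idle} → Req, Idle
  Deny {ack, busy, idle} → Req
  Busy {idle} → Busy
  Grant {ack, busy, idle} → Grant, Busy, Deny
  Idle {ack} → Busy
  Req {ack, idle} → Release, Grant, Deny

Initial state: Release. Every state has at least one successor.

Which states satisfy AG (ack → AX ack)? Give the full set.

States satisfying ack → AX ack: {Release, Deny, Busy}.
States satisfying AG (ack → AX ack): {Busy}.

{Busy}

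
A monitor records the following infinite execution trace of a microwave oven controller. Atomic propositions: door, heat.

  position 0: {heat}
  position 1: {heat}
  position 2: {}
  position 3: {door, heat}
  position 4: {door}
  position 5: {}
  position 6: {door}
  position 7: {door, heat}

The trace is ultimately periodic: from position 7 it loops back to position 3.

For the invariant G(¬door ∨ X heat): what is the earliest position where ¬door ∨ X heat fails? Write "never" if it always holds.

Check ¬door ∨ X heat at each position in order: 0 ✓, 1 ✓, 2 ✓.
At position 3 the labels are {door, heat} and the next position 4 has {door}, so ¬door ∨ X heat is false there. This is the first violation.

3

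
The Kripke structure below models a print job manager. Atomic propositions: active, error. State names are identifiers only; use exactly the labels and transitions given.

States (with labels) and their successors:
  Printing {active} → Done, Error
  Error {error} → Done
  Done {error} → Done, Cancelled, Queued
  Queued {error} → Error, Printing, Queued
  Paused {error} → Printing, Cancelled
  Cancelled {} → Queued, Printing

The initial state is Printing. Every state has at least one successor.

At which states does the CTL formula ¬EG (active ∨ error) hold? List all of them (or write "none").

{Cancelled}

States satisfying active ∨ error: {Printing, Error, Done, Queued, Paused}.
States satisfying EG (active ∨ error): {Printing, Error, Done, Queued, Paused}.
States satisfying ¬EG (active ∨ error): {Cancelled}.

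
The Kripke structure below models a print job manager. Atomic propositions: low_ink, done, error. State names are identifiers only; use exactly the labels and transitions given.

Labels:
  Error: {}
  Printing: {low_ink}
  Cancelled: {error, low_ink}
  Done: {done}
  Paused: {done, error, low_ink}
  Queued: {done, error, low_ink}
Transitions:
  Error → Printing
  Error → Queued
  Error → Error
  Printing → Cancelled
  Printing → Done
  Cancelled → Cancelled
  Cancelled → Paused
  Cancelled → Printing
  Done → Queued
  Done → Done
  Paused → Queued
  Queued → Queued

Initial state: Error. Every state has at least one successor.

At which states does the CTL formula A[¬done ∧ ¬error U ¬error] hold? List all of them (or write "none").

States satisfying ¬done ∧ ¬error: {Error, Printing}.
States satisfying ¬error: {Error, Printing, Done}.
States satisfying A[¬done ∧ ¬error U ¬error]: {Error, Printing, Done}.

{Error, Printing, Done}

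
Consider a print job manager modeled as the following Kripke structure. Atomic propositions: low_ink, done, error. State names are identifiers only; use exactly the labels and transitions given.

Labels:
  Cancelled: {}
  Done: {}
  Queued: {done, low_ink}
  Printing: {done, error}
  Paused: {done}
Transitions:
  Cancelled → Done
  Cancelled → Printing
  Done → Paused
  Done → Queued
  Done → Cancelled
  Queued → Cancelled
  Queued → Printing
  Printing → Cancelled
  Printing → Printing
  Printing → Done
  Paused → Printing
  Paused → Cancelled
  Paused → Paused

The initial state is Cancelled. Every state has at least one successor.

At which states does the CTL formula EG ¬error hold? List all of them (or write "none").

States satisfying ¬error: {Cancelled, Done, Queued, Paused}.
States satisfying EG ¬error: {Cancelled, Done, Queued, Paused}.

{Cancelled, Done, Queued, Paused}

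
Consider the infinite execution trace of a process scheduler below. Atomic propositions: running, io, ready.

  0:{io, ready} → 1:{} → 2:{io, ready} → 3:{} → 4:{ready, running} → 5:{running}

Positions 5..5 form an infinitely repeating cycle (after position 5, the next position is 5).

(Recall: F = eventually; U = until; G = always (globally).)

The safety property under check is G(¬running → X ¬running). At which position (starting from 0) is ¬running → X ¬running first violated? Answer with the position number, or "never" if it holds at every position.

Check ¬running → X ¬running at each position in order: 0 ✓, 1 ✓, 2 ✓.
At position 3 the labels are {} and the next position 4 has {ready, running}, so ¬running → X ¬running is false there. This is the first violation.

3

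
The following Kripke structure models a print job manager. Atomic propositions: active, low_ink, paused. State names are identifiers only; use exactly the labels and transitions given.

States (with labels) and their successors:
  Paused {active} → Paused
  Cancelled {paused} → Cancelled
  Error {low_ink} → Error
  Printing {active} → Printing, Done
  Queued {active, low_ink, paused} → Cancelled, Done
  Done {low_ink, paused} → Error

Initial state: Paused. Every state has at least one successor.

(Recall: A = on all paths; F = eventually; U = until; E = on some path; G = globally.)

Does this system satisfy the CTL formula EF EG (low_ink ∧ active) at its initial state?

Violated

States satisfying EG (low_ink ∧ active): ∅.
States satisfying EF EG (low_ink ∧ active): ∅.
No suitable path/successor from Paused witnesses the formula.
Paused ∉ Sat(EF EG (low_ink ∧ active)).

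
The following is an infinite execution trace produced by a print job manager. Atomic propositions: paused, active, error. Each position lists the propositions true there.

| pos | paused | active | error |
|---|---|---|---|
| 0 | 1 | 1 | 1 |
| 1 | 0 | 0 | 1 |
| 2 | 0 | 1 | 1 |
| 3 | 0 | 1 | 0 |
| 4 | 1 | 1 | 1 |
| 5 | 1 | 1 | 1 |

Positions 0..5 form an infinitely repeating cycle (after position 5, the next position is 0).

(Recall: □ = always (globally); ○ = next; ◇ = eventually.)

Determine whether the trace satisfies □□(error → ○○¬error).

No

□(error → ○○¬error) must hold at every position from 0 onward. It fails at position 0, so □□(error → ○○¬error) is false.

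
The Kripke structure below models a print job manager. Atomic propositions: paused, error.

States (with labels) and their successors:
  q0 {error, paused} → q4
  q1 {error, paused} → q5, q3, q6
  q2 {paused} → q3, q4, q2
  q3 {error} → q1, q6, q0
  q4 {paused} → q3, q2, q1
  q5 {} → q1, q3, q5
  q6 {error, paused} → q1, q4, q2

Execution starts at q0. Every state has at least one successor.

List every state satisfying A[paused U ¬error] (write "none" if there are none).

{q0, q2, q4, q5}

States satisfying paused: {q0, q1, q2, q4, q6}.
States satisfying ¬error: {q2, q4, q5}.
States satisfying A[paused U ¬error]: {q0, q2, q4, q5}.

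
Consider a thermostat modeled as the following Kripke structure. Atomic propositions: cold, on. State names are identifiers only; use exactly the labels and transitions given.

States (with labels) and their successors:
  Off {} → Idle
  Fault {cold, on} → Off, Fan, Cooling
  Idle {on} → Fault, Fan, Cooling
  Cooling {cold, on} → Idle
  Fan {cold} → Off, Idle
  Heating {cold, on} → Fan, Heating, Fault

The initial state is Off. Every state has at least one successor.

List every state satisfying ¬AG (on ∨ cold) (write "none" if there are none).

States satisfying on ∨ cold: {Fault, Idle, Cooling, Fan, Heating}.
States satisfying AG (on ∨ cold): ∅.
States satisfying ¬AG (on ∨ cold): {Off, Fault, Idle, Cooling, Fan, Heating}.

{Off, Fault, Idle, Cooling, Fan, Heating}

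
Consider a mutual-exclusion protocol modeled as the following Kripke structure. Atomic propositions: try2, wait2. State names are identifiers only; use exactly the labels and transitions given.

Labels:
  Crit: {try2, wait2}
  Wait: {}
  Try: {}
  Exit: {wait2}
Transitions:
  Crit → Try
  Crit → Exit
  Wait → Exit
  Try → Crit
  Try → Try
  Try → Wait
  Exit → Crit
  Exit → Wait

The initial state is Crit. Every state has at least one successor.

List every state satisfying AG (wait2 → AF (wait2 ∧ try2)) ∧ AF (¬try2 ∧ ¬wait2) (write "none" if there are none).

States satisfying wait2 → AF (wait2 ∧ try2): {Crit, Wait, Try}.
States satisfying AG (wait2 → AF (wait2 ∧ try2)): ∅.
States satisfying ¬try2 ∧ ¬wait2: {Wait, Try}.
States satisfying AF (¬try2 ∧ ¬wait2): {Wait, Try}.
States satisfying AG (wait2 → AF (wait2 ∧ try2)) ∧ AF (¬try2 ∧ ¬wait2): ∅.

none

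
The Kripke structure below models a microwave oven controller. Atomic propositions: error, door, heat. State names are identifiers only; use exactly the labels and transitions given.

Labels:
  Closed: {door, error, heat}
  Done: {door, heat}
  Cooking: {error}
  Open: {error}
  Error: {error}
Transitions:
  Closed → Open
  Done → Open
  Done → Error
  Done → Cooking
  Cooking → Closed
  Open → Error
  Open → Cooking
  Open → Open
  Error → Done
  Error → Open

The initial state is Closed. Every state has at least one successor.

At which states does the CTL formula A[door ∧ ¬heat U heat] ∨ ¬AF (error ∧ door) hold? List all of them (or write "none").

{Closed, Done, Open, Error}

States satisfying door ∧ ¬heat: ∅.
States satisfying heat: {Closed, Done}.
States satisfying A[door ∧ ¬heat U heat]: {Closed, Done}.
States satisfying error ∧ door: {Closed}.
States satisfying AF (error ∧ door): {Closed, Cooking}.
States satisfying ¬AF (error ∧ door): {Done, Open, Error}.
States satisfying A[door ∧ ¬heat U heat] ∨ ¬AF (error ∧ door): {Closed, Done, Open, Error}.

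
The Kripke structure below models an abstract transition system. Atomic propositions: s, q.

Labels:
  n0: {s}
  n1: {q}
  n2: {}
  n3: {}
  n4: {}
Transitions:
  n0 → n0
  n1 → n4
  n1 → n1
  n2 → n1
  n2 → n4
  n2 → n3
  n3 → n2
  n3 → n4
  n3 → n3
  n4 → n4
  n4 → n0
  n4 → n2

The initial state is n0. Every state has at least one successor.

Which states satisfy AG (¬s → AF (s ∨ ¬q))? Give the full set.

States satisfying ¬s → AF (s ∨ ¬q): {n0, n2, n3, n4}.
States satisfying AG (¬s → AF (s ∨ ¬q)): {n0}.

{n0}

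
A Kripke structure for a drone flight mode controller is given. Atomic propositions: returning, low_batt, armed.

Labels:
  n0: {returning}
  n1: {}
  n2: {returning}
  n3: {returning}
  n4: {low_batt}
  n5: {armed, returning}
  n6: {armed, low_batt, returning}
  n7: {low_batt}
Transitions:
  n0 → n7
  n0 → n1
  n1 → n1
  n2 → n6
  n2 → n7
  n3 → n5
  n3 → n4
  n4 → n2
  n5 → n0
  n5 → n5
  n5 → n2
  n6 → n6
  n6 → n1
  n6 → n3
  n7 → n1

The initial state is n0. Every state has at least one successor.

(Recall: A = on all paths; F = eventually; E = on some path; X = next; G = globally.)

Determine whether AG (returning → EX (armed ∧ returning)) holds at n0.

Does not hold

States satisfying returning → EX (armed ∧ returning): {n1, n2, n3, n4, n5, n6, n7}.
States satisfying AG (returning → EX (armed ∧ returning)): {n1, n7}.
n0 is reachable from n0 and violates returning → EX (armed ∧ returning), so AG fails at n0.
n0 ∉ Sat(AG (returning → EX (armed ∧ returning))).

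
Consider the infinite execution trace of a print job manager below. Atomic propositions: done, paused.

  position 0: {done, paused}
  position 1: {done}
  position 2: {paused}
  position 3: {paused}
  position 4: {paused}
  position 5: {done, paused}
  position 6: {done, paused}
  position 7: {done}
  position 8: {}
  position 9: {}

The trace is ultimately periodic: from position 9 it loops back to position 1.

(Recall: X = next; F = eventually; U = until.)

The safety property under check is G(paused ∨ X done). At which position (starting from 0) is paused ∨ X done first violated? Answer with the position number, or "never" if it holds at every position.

1

Check paused ∨ X done at each position in order: 0 ✓.
At position 1 the labels are {done} and the next position 2 has {paused}, so paused ∨ X done is false there. This is the first violation.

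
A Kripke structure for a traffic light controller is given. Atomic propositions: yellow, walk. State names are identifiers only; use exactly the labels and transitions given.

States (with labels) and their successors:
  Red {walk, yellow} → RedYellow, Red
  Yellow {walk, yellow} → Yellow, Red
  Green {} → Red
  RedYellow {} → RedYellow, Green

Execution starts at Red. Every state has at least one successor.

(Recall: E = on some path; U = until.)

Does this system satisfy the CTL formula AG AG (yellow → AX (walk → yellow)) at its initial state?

Holds

States satisfying AG (yellow → AX (walk → yellow)): {Red, Yellow, Green, RedYellow}.
States satisfying AG AG (yellow → AX (walk → yellow)): {Red, Yellow, Green, RedYellow}.
Every state reachable from Red satisfies AG (yellow → AX (walk → yellow)).
Red ∈ Sat(AG AG (yellow → AX (walk → yellow))).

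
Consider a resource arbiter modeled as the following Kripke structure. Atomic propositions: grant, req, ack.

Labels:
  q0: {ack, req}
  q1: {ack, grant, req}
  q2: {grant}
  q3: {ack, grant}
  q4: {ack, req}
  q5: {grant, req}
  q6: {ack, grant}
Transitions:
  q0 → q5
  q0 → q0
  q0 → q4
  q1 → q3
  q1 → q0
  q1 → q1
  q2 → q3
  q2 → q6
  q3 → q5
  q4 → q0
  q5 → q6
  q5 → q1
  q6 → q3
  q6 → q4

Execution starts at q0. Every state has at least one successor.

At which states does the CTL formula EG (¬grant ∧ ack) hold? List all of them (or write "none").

States satisfying ¬grant ∧ ack: {q0, q4}.
States satisfying EG (¬grant ∧ ack): {q0, q4}.

{q0, q4}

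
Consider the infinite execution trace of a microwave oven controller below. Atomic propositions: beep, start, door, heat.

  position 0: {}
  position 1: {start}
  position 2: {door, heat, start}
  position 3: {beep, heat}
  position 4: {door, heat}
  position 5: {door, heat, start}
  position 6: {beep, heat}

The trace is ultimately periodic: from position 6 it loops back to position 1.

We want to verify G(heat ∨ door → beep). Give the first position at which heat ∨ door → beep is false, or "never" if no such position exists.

Check heat ∨ door → beep at each position in order: 0 ✓, 1 ✓.
At position 2 the labels are {door, heat, start}, so heat ∨ door → beep is false there. This is the first violation.

2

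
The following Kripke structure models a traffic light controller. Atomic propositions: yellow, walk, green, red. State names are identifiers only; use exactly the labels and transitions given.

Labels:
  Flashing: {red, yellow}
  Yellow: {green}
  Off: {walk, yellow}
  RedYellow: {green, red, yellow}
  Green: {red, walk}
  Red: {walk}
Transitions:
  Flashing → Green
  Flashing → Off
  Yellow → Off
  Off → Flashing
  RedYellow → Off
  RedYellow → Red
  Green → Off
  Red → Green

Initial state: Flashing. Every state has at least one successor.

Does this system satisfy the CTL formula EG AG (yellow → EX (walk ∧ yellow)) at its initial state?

No

States satisfying AG (yellow → EX (walk ∧ yellow)): ∅.
States satisfying EG AG (yellow → EX (walk ∧ yellow)): ∅.
No suitable path/successor from Flashing witnesses the formula.
Flashing ∉ Sat(EG AG (yellow → EX (walk ∧ yellow))).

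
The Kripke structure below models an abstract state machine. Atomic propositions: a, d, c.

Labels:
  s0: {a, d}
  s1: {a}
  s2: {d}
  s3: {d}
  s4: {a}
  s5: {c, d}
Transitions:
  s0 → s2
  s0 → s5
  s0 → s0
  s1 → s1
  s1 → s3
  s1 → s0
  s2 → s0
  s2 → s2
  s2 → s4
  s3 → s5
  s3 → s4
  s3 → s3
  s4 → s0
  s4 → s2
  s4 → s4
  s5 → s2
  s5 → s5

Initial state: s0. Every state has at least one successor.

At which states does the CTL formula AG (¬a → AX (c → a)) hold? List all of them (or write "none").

none

States satisfying ¬a → AX (c → a): {s0, s1, s2, s4}.
States satisfying AG (¬a → AX (c → a)): ∅.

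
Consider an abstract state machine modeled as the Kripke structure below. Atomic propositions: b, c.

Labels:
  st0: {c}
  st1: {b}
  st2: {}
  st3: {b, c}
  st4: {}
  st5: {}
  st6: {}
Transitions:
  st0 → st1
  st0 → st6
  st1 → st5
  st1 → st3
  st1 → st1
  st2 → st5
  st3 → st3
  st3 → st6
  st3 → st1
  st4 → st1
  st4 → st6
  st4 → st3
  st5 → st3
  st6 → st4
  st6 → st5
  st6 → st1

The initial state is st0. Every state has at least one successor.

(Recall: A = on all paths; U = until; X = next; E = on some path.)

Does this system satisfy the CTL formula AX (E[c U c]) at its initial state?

States satisfying E[c U c]: {st0, st3}.
States satisfying AX (E[c U c]): {st5}.
st0 ∉ Sat(AX (E[c U c])).

Does not hold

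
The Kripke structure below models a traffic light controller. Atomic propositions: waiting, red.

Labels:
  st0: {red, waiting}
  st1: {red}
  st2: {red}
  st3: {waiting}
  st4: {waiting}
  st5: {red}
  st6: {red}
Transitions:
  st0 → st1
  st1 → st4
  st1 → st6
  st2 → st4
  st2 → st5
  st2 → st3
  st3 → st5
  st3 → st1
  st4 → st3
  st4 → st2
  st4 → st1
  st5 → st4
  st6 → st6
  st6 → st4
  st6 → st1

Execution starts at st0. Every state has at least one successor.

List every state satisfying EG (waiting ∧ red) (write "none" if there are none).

States satisfying waiting ∧ red: {st0}.
States satisfying EG (waiting ∧ red): ∅.

none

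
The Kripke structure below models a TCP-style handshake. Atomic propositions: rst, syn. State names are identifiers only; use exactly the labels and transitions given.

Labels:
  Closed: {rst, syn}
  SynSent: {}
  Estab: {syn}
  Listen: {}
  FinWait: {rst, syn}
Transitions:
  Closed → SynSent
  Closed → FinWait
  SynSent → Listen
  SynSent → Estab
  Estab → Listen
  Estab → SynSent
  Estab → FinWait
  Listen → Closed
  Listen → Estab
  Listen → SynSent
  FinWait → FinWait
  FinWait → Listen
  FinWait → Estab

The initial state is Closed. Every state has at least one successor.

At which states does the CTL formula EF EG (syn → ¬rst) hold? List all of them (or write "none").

{Closed, SynSent, Estab, Listen, FinWait}

States satisfying EG (syn → ¬rst): {SynSent, Estab, Listen}.
States satisfying EF EG (syn → ¬rst): {Closed, SynSent, Estab, Listen, FinWait}.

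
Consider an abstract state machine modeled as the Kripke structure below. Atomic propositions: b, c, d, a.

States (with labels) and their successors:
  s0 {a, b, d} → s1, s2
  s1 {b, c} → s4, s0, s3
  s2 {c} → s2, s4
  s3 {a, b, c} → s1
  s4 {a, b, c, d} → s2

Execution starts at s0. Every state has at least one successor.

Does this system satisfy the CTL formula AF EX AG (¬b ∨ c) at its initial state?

Yes

States satisfying EX AG (¬b ∨ c): {s0, s1, s2, s4}.
States satisfying AF EX AG (¬b ∨ c): {s0, s1, s2, s3, s4}.
s0 ∈ Sat(AF EX AG (¬b ∨ c)).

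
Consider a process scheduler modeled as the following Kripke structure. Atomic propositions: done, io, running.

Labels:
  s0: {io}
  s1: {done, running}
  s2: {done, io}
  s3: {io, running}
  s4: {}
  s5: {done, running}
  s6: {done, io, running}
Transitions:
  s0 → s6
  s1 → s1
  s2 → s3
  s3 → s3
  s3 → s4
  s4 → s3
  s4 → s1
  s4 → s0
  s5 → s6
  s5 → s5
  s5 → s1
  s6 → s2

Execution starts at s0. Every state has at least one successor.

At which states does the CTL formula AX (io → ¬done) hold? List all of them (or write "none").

States satisfying io → ¬done: {s0, s1, s3, s4, s5}.
States satisfying AX (io → ¬done): {s1, s2, s3, s4}.

{s1, s2, s3, s4}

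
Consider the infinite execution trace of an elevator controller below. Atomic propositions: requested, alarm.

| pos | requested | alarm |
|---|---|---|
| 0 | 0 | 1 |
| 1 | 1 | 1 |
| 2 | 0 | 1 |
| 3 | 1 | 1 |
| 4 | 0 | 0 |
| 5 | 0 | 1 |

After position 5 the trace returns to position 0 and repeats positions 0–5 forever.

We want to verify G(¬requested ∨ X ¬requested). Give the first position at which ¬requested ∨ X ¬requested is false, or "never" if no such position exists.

never

¬requested ∨ X ¬requested holds at every position 0..5, and those are all the positions the trace ever visits, so the invariant G(¬requested ∨ X ¬requested) is never violated.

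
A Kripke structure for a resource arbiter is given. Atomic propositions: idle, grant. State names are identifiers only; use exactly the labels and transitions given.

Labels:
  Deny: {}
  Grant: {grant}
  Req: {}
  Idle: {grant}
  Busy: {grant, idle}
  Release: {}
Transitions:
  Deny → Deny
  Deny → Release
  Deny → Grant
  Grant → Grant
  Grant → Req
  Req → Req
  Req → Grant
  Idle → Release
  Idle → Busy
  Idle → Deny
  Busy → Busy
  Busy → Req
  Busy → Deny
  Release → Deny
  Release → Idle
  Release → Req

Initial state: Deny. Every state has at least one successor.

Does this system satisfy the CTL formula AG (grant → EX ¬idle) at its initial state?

Holds

States satisfying grant → EX ¬idle: {Deny, Grant, Req, Idle, Busy, Release}.
States satisfying AG (grant → EX ¬idle): {Deny, Grant, Req, Idle, Busy, Release}.
Every state reachable from Deny satisfies grant → EX ¬idle.
Deny ∈ Sat(AG (grant → EX ¬idle)).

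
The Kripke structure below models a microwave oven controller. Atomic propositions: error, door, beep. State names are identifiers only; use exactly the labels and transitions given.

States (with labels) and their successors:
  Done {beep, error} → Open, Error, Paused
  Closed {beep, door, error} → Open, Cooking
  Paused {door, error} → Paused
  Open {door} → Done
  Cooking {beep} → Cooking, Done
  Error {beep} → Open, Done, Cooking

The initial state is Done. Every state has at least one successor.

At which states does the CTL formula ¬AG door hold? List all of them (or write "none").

States satisfying door: {Closed, Paused, Open}.
States satisfying AG door: {Paused}.
States satisfying ¬AG door: {Done, Closed, Open, Cooking, Error}.

{Done, Closed, Open, Cooking, Error}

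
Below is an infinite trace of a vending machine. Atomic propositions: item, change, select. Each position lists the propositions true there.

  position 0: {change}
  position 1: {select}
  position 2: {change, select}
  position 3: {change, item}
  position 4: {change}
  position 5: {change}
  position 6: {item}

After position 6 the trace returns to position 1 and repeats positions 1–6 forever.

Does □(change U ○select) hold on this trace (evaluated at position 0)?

change U ○select holds at every position 0..6, and those are all positions ever visited, so □(change U ○select) holds.

Satisfied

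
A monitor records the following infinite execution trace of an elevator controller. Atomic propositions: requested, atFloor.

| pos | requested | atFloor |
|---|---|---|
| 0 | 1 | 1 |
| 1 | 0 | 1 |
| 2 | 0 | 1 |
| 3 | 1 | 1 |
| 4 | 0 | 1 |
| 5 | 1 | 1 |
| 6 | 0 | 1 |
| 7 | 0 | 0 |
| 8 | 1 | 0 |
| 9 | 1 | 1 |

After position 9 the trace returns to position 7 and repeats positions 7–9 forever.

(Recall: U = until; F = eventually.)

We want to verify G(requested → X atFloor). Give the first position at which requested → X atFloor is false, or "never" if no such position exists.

9

Check requested → X atFloor at each position in order: 0 ✓, 1 ✓, 2 ✓, 3 ✓, 4 ✓, 5 ✓, 6 ✓, 7 ✓, 8 ✓.
At position 9 the labels are {atFloor, requested} and the next position 7 has {}, so requested → X atFloor is false there. This is the first violation.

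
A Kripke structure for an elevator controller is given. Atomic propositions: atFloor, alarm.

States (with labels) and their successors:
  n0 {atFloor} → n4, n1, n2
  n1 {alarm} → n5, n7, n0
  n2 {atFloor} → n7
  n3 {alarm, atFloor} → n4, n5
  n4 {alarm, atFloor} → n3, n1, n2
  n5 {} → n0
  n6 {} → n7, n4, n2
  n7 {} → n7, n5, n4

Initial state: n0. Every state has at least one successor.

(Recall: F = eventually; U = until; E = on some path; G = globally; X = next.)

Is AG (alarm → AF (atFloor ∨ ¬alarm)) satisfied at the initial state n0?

Satisfied

States satisfying alarm → AF (atFloor ∨ ¬alarm): {n0, n1, n2, n3, n4, n5, n6, n7}.
States satisfying AG (alarm → AF (atFloor ∨ ¬alarm)): {n0, n1, n2, n3, n4, n5, n6, n7}.
Every state reachable from n0 satisfies alarm → AF (atFloor ∨ ¬alarm).
n0 ∈ Sat(AG (alarm → AF (atFloor ∨ ¬alarm))).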